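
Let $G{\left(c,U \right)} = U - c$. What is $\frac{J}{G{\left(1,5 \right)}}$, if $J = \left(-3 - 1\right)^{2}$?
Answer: $4$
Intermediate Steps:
$J = 16$ ($J = \left(-4\right)^{2} = 16$)
$\frac{J}{G{\left(1,5 \right)}} = \frac{1}{5 - 1} \cdot 16 = \frac{1}{4} \cdot 16 = 4$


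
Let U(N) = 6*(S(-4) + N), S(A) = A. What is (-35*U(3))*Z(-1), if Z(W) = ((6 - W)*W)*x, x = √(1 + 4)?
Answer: -1470*√5 ≈ -3287.0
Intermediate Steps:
x = √5 ≈ 2.2361
U(N) = -24 + 6*N (U(N) = 6*(-4 + N) = -24 + 6*N)
Z(W) = W*√5*(6 - W) (Z(W) = ((6 - W)*W)*√5 = (W*(6 - W))*√5 = W*√5*(6 - W))
(-35*U(3))*Z(-1) = (-35*(-24 + 6*3))*(-√5*(6 - 1*(-1))) = (-35*(-24 + 18))*(-√5*(6 + 1)) = (-35*(-6))*(-1*√5*7) = 210*(-7*√5) = -1470*√5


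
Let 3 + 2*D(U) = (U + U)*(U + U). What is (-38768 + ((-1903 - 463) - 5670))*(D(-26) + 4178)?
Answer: -258755914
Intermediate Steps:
D(U) = -3/2 + 2*U² (D(U) = -3/2 + ((U + U)*(U + U))/2 = -3/2 + ((2*U)*(2*U))/2 = -3/2 + (4*U²)/2 = -3/2 + 2*U²)
(-38768 + ((-1903 - 463) - 5670))*(D(-26) + 4178) = (-38768 + ((-1903 - 463) - 5670))*((-3/2 + 2*(-26)²) + 4178) = (-38768 + (-2366 - 5670))*((-3/2 + 2*676) + 4178) = (-38768 - 8036)*((-3/2 + 1352) + 4178) = -46804*(2701/2 + 4178) = -46804*11057/2 = -258755914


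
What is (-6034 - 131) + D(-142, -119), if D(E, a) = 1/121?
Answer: -745964/121 ≈ -6165.0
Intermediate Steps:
D(E, a) = 1/121
(-6034 - 131) + D(-142, -119) = (-6034 - 131) + 1/121 = -6165 + 1/121 = -745964/121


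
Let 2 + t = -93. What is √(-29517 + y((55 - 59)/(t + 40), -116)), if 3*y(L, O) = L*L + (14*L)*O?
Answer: I*√89408013/55 ≈ 171.92*I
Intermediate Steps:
t = -95 (t = -2 - 93 = -95)
y(L, O) = L²/3 + 14*L*O/3 (y(L, O) = (L*L + (14*L)*O)/3 = (L² + 14*L*O)/3 = L²/3 + 14*L*O/3)
√(-29517 + y((55 - 59)/(t + 40), -116)) = √(-29517 + ((55 - 59)/(-95 + 40))*((55 - 59)/(-95 + 40) + 14*(-116))/3) = √(-29517 + (-4/(-55))*(-4/(-55) - 1624)/3) = √(-29517 + (-4*(-1/55))*(-4*(-1/55) - 1624)/3) = √(-29517 + (⅓)*(4/55)*(4/55 - 1624)) = √(-29517 + (⅓)*(4/55)*(-89316/55)) = √(-29517 - 119088/3025) = √(-89408013/3025) = I*√89408013/55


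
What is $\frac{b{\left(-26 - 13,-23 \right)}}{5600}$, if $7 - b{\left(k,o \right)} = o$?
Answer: $\frac{3}{560} \approx 0.0053571$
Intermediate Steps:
$b{\left(k,o \right)} = 7 - o$
$\frac{b{\left(-26 - 13,-23 \right)}}{5600} = \frac{7 - -23}{5600} = \left(7 + 23\right) \frac{1}{5600} = 30 \cdot \frac{1}{5600} = \frac{3}{560}$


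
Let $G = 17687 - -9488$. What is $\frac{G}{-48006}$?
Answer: $- \frac{27175}{48006} \approx -0.56608$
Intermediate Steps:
$G = 27175$ ($G = 17687 + 9488 = 27175$)
$\frac{G}{-48006} = \frac{27175}{-48006} = 27175 \left(- \frac{1}{48006}\right) = - \frac{27175}{48006}$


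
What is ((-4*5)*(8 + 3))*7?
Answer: -1540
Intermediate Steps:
((-4*5)*(8 + 3))*7 = -20*11*7 = -220*7 = -1540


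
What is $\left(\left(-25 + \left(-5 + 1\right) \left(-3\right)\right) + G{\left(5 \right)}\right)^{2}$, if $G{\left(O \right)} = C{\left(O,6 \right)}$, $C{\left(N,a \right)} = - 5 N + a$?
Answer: $1024$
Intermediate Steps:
$C{\left(N,a \right)} = a - 5 N$
$G{\left(O \right)} = 6 - 5 O$
$\left(\left(-25 + \left(-5 + 1\right) \left(-3\right)\right) + G{\left(5 \right)}\right)^{2} = \left(\left(-25 + \left(-5 + 1\right) \left(-3\right)\right) + \left(6 - 25\right)\right)^{2} = \left(\left(-25 - -12\right) + \left(6 - 25\right)\right)^{2} = \left(\left(-25 + 12\right) - 19\right)^{2} = \left(-13 - 19\right)^{2} = \left(-32\right)^{2} = 1024$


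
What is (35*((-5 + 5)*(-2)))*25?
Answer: 0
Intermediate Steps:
(35*((-5 + 5)*(-2)))*25 = (35*(0*(-2)))*25 = (35*0)*25 = 0*25 = 0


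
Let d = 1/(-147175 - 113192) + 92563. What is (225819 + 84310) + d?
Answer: 104847707963/260367 ≈ 4.0269e+5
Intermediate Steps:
d = 24100350620/260367 (d = 1/(-260367) + 92563 = -1/260367 + 92563 = 24100350620/260367 ≈ 92563.)
(225819 + 84310) + d = (225819 + 84310) + 24100350620/260367 = 310129 + 24100350620/260367 = 104847707963/260367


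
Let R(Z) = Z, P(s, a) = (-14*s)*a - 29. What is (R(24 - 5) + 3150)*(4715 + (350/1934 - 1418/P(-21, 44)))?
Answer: 186492886169326/12481069 ≈ 1.4942e+7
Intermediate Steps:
P(s, a) = -29 - 14*a*s (P(s, a) = -14*a*s - 29 = -29 - 14*a*s)
(R(24 - 5) + 3150)*(4715 + (350/1934 - 1418/P(-21, 44))) = ((24 - 5) + 3150)*(4715 + (350/1934 - 1418/(-29 - 14*44*(-21)))) = (19 + 3150)*(4715 + (350*(1/1934) - 1418/(-29 + 12936))) = 3169*(4715 + (175/967 - 1418/12907)) = 3169*(4715 + 887519/12481069) = 3169*(58849127854/12481069) = 186492886169326/12481069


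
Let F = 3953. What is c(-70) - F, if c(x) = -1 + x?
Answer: -4024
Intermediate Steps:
c(-70) - F = (-1 - 70) - 1*3953 = -71 - 3953 = -4024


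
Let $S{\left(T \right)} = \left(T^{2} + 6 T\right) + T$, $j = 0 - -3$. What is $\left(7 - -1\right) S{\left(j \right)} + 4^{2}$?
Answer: $256$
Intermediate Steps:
$j = 3$ ($j = 0 + 3 = 3$)
$S{\left(T \right)} = T^{2} + 7 T$
$\left(7 - -1\right) S{\left(j \right)} + 4^{2} = \left(7 - -1\right) 3 \left(7 + 3\right) + 4^{2} = \left(7 + 1\right) 3 \cdot 10 + 16 = 8 \cdot 30 + 16 = 240 + 16 = 256$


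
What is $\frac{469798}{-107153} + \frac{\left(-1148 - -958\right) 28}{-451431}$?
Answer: $- \frac{211511326978}{48372185943} \approx -4.3726$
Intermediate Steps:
$\frac{469798}{-107153} + \frac{\left(-1148 - -958\right) 28}{-451431} = 469798 \left(- \frac{1}{107153}\right) + \left(-1148 + 958\right) 28 \left(- \frac{1}{451431}\right) = - \frac{469798}{107153} + \left(-190\right) 28 \left(- \frac{1}{451431}\right) = - \frac{469798}{107153} - - \frac{5320}{451431} = - \frac{469798}{107153} + \frac{5320}{451431} = - \frac{211511326978}{48372185943}$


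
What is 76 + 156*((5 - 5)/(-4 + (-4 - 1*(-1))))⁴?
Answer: 76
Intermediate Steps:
76 + 156*((5 - 5)/(-4 + (-4 - 1*(-1))))⁴ = 76 + 156*(0/(-4 + (-4 + 1)))⁴ = 76 + 156*(0/(-4 - 3))⁴ = 76 + 156*(0/(-7))⁴ = 76 + 156*(0*(-⅐))⁴ = 76 + 156*0⁴ = 76 + 156*0 = 76 + 0 = 76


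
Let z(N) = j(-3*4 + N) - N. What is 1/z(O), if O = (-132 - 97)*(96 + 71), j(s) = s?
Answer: -1/12 ≈ -0.083333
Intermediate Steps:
O = -38243 (O = -229*167 = -38243)
z(N) = -12 (z(N) = (-3*4 + N) - N = (-12 + N) - N = -12)
1/z(O) = 1/(-12) = -1/12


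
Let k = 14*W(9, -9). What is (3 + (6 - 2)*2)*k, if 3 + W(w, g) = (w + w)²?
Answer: 49434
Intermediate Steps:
W(w, g) = -3 + 4*w² (W(w, g) = -3 + (w + w)² = -3 + (2*w)² = -3 + 4*w²)
k = 4494 (k = 14*(-3 + 4*9²) = 14*(-3 + 4*81) = 14*(-3 + 324) = 14*321 = 4494)
(3 + (6 - 2)*2)*k = (3 + (6 - 2)*2)*4494 = (3 + 4*2)*4494 = (3 + 8)*4494 = 11*4494 = 49434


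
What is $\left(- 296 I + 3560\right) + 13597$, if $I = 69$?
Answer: $-3267$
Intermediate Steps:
$\left(- 296 I + 3560\right) + 13597 = \left(\left(-296\right) 69 + 3560\right) + 13597 = \left(-20424 + 3560\right) + 13597 = -16864 + 13597 = -3267$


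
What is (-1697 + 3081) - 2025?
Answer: -641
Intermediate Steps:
(-1697 + 3081) - 2025 = 1384 - 2025 = -641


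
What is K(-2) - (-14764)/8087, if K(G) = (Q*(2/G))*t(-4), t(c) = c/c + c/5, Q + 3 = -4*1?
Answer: 130429/40435 ≈ 3.2256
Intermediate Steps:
Q = -7 (Q = -3 - 4*1 = -3 - 4 = -7)
t(c) = 1 + c/5 (t(c) = 1 + c*(1/5) = 1 + c/5)
K(G) = -14/(5*G) (K(G) = (-14/G)*(1 + (1/5)*(-4)) = (-14/G)*(1 - 4/5) = -14/G*(1/5) = -14/(5*G))
K(-2) - (-14764)/8087 = -14/5/(-2) - (-14764)/8087 = -14/5*(-1/2) - (-14764)/8087 = 7/5 - 1*(-14764/8087) = 7/5 + 14764/8087 = 130429/40435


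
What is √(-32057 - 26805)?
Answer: I*√58862 ≈ 242.61*I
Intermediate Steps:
√(-32057 - 26805) = √(-58862) = I*√58862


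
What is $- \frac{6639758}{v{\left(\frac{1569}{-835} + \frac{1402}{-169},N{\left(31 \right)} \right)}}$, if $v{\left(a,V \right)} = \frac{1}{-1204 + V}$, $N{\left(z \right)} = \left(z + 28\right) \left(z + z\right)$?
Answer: $-16293966132$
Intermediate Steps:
$N{\left(z \right)} = 2 z \left(28 + z\right)$ ($N{\left(z \right)} = \left(28 + z\right) 2 z = 2 z \left(28 + z\right)$)
$- \frac{6639758}{v{\left(\frac{1569}{-835} + \frac{1402}{-169},N{\left(31 \right)} \right)}} = - \frac{6639758}{\frac{1}{-1204 + 2 \cdot 31 \left(28 + 31\right)}} = - \frac{6639758}{\frac{1}{-1204 + 2 \cdot 31 \cdot 59}} = - \frac{6639758}{\frac{1}{-1204 + 3658}} = - \frac{6639758}{\frac{1}{2454}} = - 6639758 \frac{1}{\frac{1}{2454}} = \left(-6639758\right) 2454 = -16293966132$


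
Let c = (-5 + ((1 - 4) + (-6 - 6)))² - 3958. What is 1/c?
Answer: -1/3558 ≈ -0.00028106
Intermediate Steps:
c = -3558 (c = (-5 + (-3 - 12))² - 3958 = (-5 - 15)² - 3958 = (-20)² - 3958 = 400 - 3958 = -3558)
1/c = 1/(-3558) = -1/3558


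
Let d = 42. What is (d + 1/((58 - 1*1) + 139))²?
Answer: 67782289/38416 ≈ 1764.4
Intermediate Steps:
(d + 1/((58 - 1*1) + 139))² = (42 + 1/((58 - 1*1) + 139))² = (42 + 1/((58 - 1) + 139))² = (42 + 1/(57 + 139))² = (42 + 1/196)² = (8233/196)² = 67782289/38416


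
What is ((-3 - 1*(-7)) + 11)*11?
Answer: 165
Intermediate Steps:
((-3 - 1*(-7)) + 11)*11 = ((-3 + 7) + 11)*11 = (4 + 11)*11 = 15*11 = 165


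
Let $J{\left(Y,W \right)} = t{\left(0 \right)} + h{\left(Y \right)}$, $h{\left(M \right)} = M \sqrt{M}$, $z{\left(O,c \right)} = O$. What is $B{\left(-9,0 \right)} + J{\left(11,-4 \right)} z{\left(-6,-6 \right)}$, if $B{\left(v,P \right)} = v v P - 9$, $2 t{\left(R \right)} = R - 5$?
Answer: $6 - 66 \sqrt{11} \approx -212.9$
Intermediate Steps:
$h{\left(M \right)} = M^{\frac{3}{2}}$
$t{\left(R \right)} = - \frac{5}{2} + \frac{R}{2}$ ($t{\left(R \right)} = \frac{R - 5}{2} = \frac{-5 + R}{2} = - \frac{5}{2} + \frac{R}{2}$)
$B{\left(v,P \right)} = -9 + P v^{2}$ ($B{\left(v,P \right)} = v^{2} P - 9 = P v^{2} - 9 = -9 + P v^{2}$)
$J{\left(Y,W \right)} = - \frac{5}{2} + Y^{\frac{3}{2}}$ ($J{\left(Y,W \right)} = \left(- \frac{5}{2} + \frac{1}{2} \cdot 0\right) + Y^{\frac{3}{2}} = \left(- \frac{5}{2} + 0\right) + Y^{\frac{3}{2}} = - \frac{5}{2} + Y^{\frac{3}{2}}$)
$B{\left(-9,0 \right)} + J{\left(11,-4 \right)} z{\left(-6,-6 \right)} = \left(-9 + 0 \left(-9\right)^{2}\right) + \left(- \frac{5}{2} + 11^{\frac{3}{2}}\right) \left(-6\right) = \left(-9 + 0 \cdot 81\right) + \left(- \frac{5}{2} + 11 \sqrt{11}\right) \left(-6\right) = \left(-9 + 0\right) + \left(15 - 66 \sqrt{11}\right) = -9 + \left(15 - 66 \sqrt{11}\right) = 6 - 66 \sqrt{11}$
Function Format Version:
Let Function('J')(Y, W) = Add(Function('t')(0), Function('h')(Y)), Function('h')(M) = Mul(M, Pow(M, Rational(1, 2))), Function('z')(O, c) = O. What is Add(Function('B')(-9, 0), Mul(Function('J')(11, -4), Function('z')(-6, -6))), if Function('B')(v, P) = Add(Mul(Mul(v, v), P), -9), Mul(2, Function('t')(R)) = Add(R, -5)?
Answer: Add(6, Mul(-66, Pow(11, Rational(1, 2)))) ≈ -212.90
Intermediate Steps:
Function('h')(M) = Pow(M, Rational(3, 2))
Function('t')(R) = Add(Rational(-5, 2), Mul(Rational(1, 2), R)) (Function('t')(R) = Mul(Rational(1, 2), Add(R, -5)) = Mul(Rational(1, 2), Add(-5, R)) = Add(Rational(-5, 2), Mul(Rational(1, 2), R)))
Function('B')(v, P) = Add(-9, Mul(P, Pow(v, 2))) (Function('B')(v, P) = Add(Mul(Pow(v, 2), P), -9) = Add(Mul(P, Pow(v, 2)), -9) = Add(-9, Mul(P, Pow(v, 2))))
Function('J')(Y, W) = Add(Rational(-5, 2), Pow(Y, Rational(3, 2))) (Function('J')(Y, W) = Add(Add(Rational(-5, 2), Mul(Rational(1, 2), 0)), Pow(Y, Rational(3, 2))) = Add(Add(Rational(-5, 2), 0), Pow(Y, Rational(3, 2))) = Add(Rational(-5, 2), Pow(Y, Rational(3, 2))))
Add(Function('B')(-9, 0), Mul(Function('J')(11, -4), Function('z')(-6, -6))) = Add(Add(-9, Mul(0, Pow(-9, 2))), Mul(Add(Rational(-5, 2), Pow(11, Rational(3, 2))), -6)) = Add(Add(-9, Mul(0, 81)), Mul(Add(Rational(-5, 2), Mul(11, Pow(11, Rational(1, 2)))), -6)) = Add(Add(-9, 0), Add(15, Mul(-66, Pow(11, Rational(1, 2))))) = Add(-9, Add(15, Mul(-66, Pow(11, Rational(1, 2))))) = Add(6, Mul(-66, Pow(11, Rational(1, 2))))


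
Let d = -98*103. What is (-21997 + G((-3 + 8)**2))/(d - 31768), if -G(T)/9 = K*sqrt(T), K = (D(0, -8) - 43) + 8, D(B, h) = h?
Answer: 10031/20931 ≈ 0.47924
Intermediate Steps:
K = -43 (K = (-8 - 43) + 8 = -51 + 8 = -43)
G(T) = 387*sqrt(T) (G(T) = -(-387)*sqrt(T) = 387*sqrt(T))
d = -10094
(-21997 + G((-3 + 8)**2))/(d - 31768) = (-21997 + 387*sqrt((-3 + 8)**2))/(-10094 - 31768) = (-21997 + 387*sqrt(5**2))/(-41862) = (-21997 + 387*sqrt(25))*(-1/41862) = (-21997 + 387*5)*(-1/41862) = (-21997 + 1935)*(-1/41862) = -20062*(-1/41862) = 10031/20931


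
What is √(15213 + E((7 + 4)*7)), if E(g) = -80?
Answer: √15133 ≈ 123.02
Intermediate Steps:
√(15213 + E((7 + 4)*7)) = √(15213 - 80) = √15133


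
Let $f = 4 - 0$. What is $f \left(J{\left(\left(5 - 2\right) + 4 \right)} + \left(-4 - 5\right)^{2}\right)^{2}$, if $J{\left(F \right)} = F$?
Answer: $30976$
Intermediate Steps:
$f = 4$ ($f = 4 + 0 = 4$)
$f \left(J{\left(\left(5 - 2\right) + 4 \right)} + \left(-4 - 5\right)^{2}\right)^{2} = 4 \left(\left(\left(5 - 2\right) + 4\right) + \left(-4 - 5\right)^{2}\right)^{2} = 4 \left(\left(3 + 4\right) + \left(-9\right)^{2}\right)^{2} = 4 \left(7 + 81\right)^{2} = 4 \cdot 88^{2} = 4 \cdot 7744 = 30976$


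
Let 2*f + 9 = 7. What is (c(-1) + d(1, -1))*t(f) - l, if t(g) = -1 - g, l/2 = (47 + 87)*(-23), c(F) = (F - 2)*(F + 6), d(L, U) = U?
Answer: 6164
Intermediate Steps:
f = -1 (f = -9/2 + (1/2)*7 = -9/2 + 7/2 = -1)
c(F) = (-2 + F)*(6 + F)
l = -6164 (l = 2*((47 + 87)*(-23)) = 2*(134*(-23)) = 2*(-3082) = -6164)
(c(-1) + d(1, -1))*t(f) - l = ((-12 + (-1)**2 + 4*(-1)) - 1)*(-1 - 1*(-1)) - 1*(-6164) = ((-12 + 1 - 4) - 1)*(-1 + 1) + 6164 = (-15 - 1)*0 + 6164 = -16*0 + 6164 = 0 + 6164 = 6164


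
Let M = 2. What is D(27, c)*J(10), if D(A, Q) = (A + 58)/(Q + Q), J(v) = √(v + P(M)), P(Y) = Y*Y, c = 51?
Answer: 5*√14/6 ≈ 3.1180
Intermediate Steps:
P(Y) = Y²
J(v) = √(4 + v) (J(v) = √(v + 2²) = √(v + 4) = √(4 + v))
D(A, Q) = (58 + A)/(2*Q) (D(A, Q) = (58 + A)/((2*Q)) = (58 + A)*(1/(2*Q)) = (58 + A)/(2*Q))
D(27, c)*J(10) = ((½)*(58 + 27)/51)*√(4 + 10) = ((½)*(1/51)*85)*√14 = 5*√14/6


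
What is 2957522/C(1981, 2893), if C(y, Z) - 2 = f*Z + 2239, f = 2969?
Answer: 1478761/4295779 ≈ 0.34424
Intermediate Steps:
C(y, Z) = 2241 + 2969*Z (C(y, Z) = 2 + (2969*Z + 2239) = 2 + (2239 + 2969*Z) = 2241 + 2969*Z)
2957522/C(1981, 2893) = 2957522/(2241 + 2969*2893) = 2957522/(2241 + 8589317) = 2957522/8591558 = 2957522*(1/8591558) = 1478761/4295779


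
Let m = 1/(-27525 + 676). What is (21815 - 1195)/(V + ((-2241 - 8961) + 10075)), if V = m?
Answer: -138406595/7564706 ≈ -18.296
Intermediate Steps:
m = -1/26849 (m = 1/(-26849) = -1/26849 ≈ -3.7245e-5)
V = -1/26849 ≈ -3.7245e-5
(21815 - 1195)/(V + ((-2241 - 8961) + 10075)) = (21815 - 1195)/(-1/26849 + ((-2241 - 8961) + 10075)) = 20620/(-1/26849 + (-11202 + 10075)) = 20620/(-1/26849 - 1127) = 20620/(-30258824/26849) = 20620*(-26849/30258824) = -138406595/7564706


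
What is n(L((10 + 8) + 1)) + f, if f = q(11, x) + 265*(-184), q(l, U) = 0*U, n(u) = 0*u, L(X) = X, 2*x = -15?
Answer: -48760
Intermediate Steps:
x = -15/2 (x = (1/2)*(-15) = -15/2 ≈ -7.5000)
n(u) = 0
q(l, U) = 0
f = -48760 (f = 0 + 265*(-184) = 0 - 48760 = -48760)
n(L((10 + 8) + 1)) + f = 0 - 48760 = -48760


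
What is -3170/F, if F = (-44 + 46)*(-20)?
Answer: 317/4 ≈ 79.250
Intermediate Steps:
F = -40 (F = 2*(-20) = -40)
-3170/F = -3170/(-40) = -3170*(-1/40) = 317/4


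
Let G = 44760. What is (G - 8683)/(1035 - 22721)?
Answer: -36077/21686 ≈ -1.6636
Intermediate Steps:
(G - 8683)/(1035 - 22721) = (44760 - 8683)/(1035 - 22721) = 36077/(-21686) = 36077*(-1/21686) = -36077/21686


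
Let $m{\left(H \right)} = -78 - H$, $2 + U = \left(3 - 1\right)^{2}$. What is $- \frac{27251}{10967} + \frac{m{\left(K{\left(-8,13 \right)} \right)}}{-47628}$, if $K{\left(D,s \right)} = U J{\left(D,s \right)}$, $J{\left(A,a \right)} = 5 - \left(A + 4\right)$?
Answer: $- \frac{108071483}{43528023} \approx -2.4828$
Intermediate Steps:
$J{\left(A,a \right)} = 1 - A$ ($J{\left(A,a \right)} = 5 - \left(4 + A\right) = 1 - A$)
$U = 2$ ($U = -2 + \left(3 - 1\right)^{2} = -2 + 2^{2} = -2 + 4 = 2$)
$K{\left(D,s \right)} = 2 - 2 D$ ($K{\left(D,s \right)} = 2 \left(1 - D\right) = 2 - 2 D$)
$- \frac{27251}{10967} + \frac{m{\left(K{\left(-8,13 \right)} \right)}}{-47628} = - \frac{27251}{10967} + \frac{-78 - \left(2 - -16\right)}{-47628} = \left(-27251\right) \frac{1}{10967} + \left(-78 - \left(2 + 16\right)\right) \left(- \frac{1}{47628}\right) = - \frac{27251}{10967} + \left(-78 - 18\right) \left(- \frac{1}{47628}\right) = - \frac{27251}{10967} - - \frac{8}{3969} = - \frac{27251}{10967} + \frac{8}{3969} = - \frac{108071483}{43528023}$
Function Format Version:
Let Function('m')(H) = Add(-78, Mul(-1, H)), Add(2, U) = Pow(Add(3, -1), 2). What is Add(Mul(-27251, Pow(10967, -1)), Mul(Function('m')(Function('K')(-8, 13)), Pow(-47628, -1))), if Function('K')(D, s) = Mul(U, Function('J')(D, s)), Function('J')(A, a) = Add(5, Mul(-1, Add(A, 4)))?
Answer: Rational(-108071483, 43528023) ≈ -2.4828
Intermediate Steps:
Function('J')(A, a) = Add(1, Mul(-1, A)) (Function('J')(A, a) = Add(5, Mul(-1, Add(4, A))) = Add(5, Add(-4, Mul(-1, A))) = Add(1, Mul(-1, A)))
U = 2 (U = Add(-2, Pow(Add(3, -1), 2)) = Add(-2, Pow(2, 2)) = Add(-2, 4) = 2)
Function('K')(D, s) = Add(2, Mul(-2, D)) (Function('K')(D, s) = Mul(2, Add(1, Mul(-1, D))) = Add(2, Mul(-2, D)))
Add(Mul(-27251, Pow(10967, -1)), Mul(Function('m')(Function('K')(-8, 13)), Pow(-47628, -1))) = Add(Mul(-27251, Pow(10967, -1)), Mul(Add(-78, Mul(-1, Add(2, Mul(-2, -8)))), Pow(-47628, -1))) = Add(Mul(-27251, Rational(1, 10967)), Mul(Add(-78, Mul(-1, Add(2, 16))), Rational(-1, 47628))) = Add(Rational(-27251, 10967), Mul(Add(-78, Mul(-1, 18)), Rational(-1, 47628))) = Add(Rational(-27251, 10967), Mul(Add(-78, -18), Rational(-1, 47628))) = Add(Rational(-27251, 10967), Mul(-96, Rational(-1, 47628))) = Add(Rational(-27251, 10967), Rational(8, 3969)) = Rational(-108071483, 43528023)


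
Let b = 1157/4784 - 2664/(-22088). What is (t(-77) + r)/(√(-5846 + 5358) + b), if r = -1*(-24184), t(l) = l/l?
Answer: 9049616945840240/503924151694881 - 49934940647764480*I*√122/503924151694881 ≈ 17.958 - 1094.5*I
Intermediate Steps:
b = 368273/1016048 (b = 1157*(1/4784) - 2664*(-1/22088) = 89/368 + 333/2761 = 368273/1016048 ≈ 0.36246)
t(l) = 1
r = 24184
(t(-77) + r)/(√(-5846 + 5358) + b) = (1 + 24184)/(√(-5846 + 5358) + 368273/1016048) = 24185/(√(-488) + 368273/1016048) = 24185/(2*I*√122 + 368273/1016048) = 24185/(368273/1016048 + 2*I*√122)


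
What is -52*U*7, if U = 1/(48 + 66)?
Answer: -182/57 ≈ -3.1930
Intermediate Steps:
U = 1/114 ≈ 0.0087719
-52*U*7 = -52*1/114*7 = -26/57*7 = -182/57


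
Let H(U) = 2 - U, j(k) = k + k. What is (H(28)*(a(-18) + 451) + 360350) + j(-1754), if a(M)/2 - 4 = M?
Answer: 345844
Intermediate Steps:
a(M) = 8 + 2*M
j(k) = 2*k
(H(28)*(a(-18) + 451) + 360350) + j(-1754) = ((2 - 1*28)*((8 + 2*(-18)) + 451) + 360350) + 2*(-1754) = ((2 - 28)*((8 - 36) + 451) + 360350) - 3508 = (-26*(-28 + 451) + 360350) - 3508 = (-26*423 + 360350) - 3508 = (-10998 + 360350) - 3508 = 349352 - 3508 = 345844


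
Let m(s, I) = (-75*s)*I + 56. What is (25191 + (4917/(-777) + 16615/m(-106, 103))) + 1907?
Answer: 5746057246443/212096654 ≈ 27092.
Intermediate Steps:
m(s, I) = 56 - 75*I*s (m(s, I) = -75*I*s + 56 = 56 - 75*I*s)
(25191 + (4917/(-777) + 16615/m(-106, 103))) + 1907 = (25191 + (4917/(-777) + 16615/(56 - 75*103*(-106)))) + 1907 = (25191 + (4917*(-1/777) + 16615/(56 + 818850))) + 1907 = (25191 + (-1639/259 + 16615/818906)) + 1907 = (25191 - 1337883649/212096654) + 1907 = 5341588927265/212096654 + 1907 = 5746057246443/212096654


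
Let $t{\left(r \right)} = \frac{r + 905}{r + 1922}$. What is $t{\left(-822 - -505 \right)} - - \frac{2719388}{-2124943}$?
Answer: $- \frac{1038383752}{1136844505} \approx -0.91339$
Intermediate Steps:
$t{\left(r \right)} = \frac{905 + r}{1922 + r}$
$t{\left(-822 - -505 \right)} - - \frac{2719388}{-2124943} = \frac{905 - 317}{1922 - 317} - - \frac{2719388}{-2124943} = \frac{905 + \left(-822 + 505\right)}{1922 + \left(-822 + 505\right)} - \left(-2719388\right) \left(- \frac{1}{2124943}\right) = \frac{905 - 317}{1922 - 317} - \frac{2719388}{2124943} = \frac{1}{1605} \cdot 588 - \frac{2719388}{2124943} = \frac{196}{535} - \frac{2719388}{2124943} = - \frac{1038383752}{1136844505}$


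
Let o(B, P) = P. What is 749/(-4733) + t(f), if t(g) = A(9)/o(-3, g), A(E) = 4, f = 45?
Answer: -14773/212985 ≈ -0.069362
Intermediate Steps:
t(g) = 4/g
749/(-4733) + t(f) = 749/(-4733) + 4/45 = 749*(-1/4733) + 4*(1/45) = -749/4733 + 4/45 = -14773/212985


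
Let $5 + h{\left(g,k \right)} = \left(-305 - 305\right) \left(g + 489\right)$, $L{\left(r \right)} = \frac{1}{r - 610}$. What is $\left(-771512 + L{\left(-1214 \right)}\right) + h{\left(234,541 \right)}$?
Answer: $- \frac{2211685729}{1824} \approx -1.2125 \cdot 10^{6}$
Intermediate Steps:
$L{\left(r \right)} = \frac{1}{-610 + r}$
$h{\left(g,k \right)} = -298295 - 610 g$ ($h{\left(g,k \right)} = -5 + \left(-305 - 305\right) \left(g + 489\right) = -5 - 610 \left(489 + g\right) = -5 - \left(298290 + 610 g\right) = -298295 - 610 g$)
$\left(-771512 + L{\left(-1214 \right)}\right) + h{\left(234,541 \right)} = \left(-771512 + \frac{1}{-610 - 1214}\right) - 441035 = \left(-771512 + \frac{1}{-1824}\right) - 441035 = \left(-771512 - \frac{1}{1824}\right) - 441035 = - \frac{1407237889}{1824} - 441035 = - \frac{2211685729}{1824}$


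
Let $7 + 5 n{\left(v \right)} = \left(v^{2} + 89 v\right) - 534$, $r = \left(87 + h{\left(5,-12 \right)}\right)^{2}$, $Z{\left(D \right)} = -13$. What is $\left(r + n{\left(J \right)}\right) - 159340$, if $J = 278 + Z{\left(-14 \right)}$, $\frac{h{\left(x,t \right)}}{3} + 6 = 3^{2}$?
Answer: $- \frac{657351}{5} \approx -1.3147 \cdot 10^{5}$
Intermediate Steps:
$h{\left(x,t \right)} = 9$ ($h{\left(x,t \right)} = -18 + 3 \cdot 3^{2} = -18 + 3 \cdot 9 = -18 + 27 = 9$)
$J = 265$ ($J = 278 - 13 = 265$)
$r = 9216$ ($r = \left(87 + 9\right)^{2} = 96^{2} = 9216$)
$n{\left(v \right)} = - \frac{541}{5} + \frac{v^{2}}{5} + \frac{89 v}{5}$ ($n{\left(v \right)} = - \frac{7}{5} + \frac{\left(v^{2} + 89 v\right) - 534}{5} = - \frac{7}{5} + \frac{-534 + v^{2} + 89 v}{5} = - \frac{7}{5} + \left(- \frac{534}{5} + \frac{v^{2}}{5} + \frac{89 v}{5}\right) = - \frac{541}{5} + \frac{v^{2}}{5} + \frac{89 v}{5}$)
$\left(r + n{\left(J \right)}\right) - 159340 = \left(9216 + \left(- \frac{541}{5} + \frac{265^{2}}{5} + \frac{89}{5} \cdot 265\right)\right) - 159340 = \left(9216 + \left(- \frac{541}{5} + \frac{1}{5} \cdot 70225 + 4717\right)\right) - 159340 = \left(9216 + \left(- \frac{541}{5} + 14045 + 4717\right)\right) - 159340 = \left(9216 + \frac{93269}{5}\right) - 159340 = \frac{139349}{5} - 159340 = - \frac{657351}{5}$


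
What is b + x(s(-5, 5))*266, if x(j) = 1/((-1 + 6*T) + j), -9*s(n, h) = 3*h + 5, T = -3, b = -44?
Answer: -10798/191 ≈ -56.534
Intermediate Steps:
s(n, h) = -5/9 - h/3 (s(n, h) = -(3*h + 5)/9 = -(5 + 3*h)/9 = -5/9 - h/3)
x(j) = 1/(-19 + j) (x(j) = 1/((-1 + 6*(-3)) + j) = 1/((-1 - 18) + j) = 1/(-19 + j))
b + x(s(-5, 5))*266 = -44 + 266/(-19 + (-5/9 - ⅓*5)) = -44 + 266/(-19 + (-5/9 - 5/3)) = -44 + 266/(-19 - 20/9) = -44 + 266/(-191/9) = -44 - 9/191*266 = -44 - 2394/191 = -10798/191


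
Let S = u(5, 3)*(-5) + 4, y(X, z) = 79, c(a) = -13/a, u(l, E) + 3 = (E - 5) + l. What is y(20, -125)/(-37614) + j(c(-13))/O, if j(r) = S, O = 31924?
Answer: -592885/300197334 ≈ -0.0019750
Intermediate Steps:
u(l, E) = -8 + E + l (u(l, E) = -3 + ((E - 5) + l) = -3 + ((-5 + E) + l) = -3 + (-5 + E + l) = -8 + E + l)
S = 4 (S = (-8 + 3 + 5)*(-5) + 4 = 0*(-5) + 4 = 0 + 4 = 4)
j(r) = 4
y(20, -125)/(-37614) + j(c(-13))/O = 79/(-37614) + 4/31924 = 79*(-1/37614) + 4*(1/31924) = -79/37614 + 1/7981 = -592885/300197334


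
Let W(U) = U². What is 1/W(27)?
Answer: 1/729 ≈ 0.0013717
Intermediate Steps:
1/W(27) = 1/(27²) = 1/729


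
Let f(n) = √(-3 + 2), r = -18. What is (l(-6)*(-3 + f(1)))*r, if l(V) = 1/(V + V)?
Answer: -9/2 + 3*I/2 ≈ -4.5 + 1.5*I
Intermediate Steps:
l(V) = 1/(2*V)
f(n) = I (f(n) = √(-1) = I)
(l(-6)*(-3 + f(1)))*r = (((½)/(-6))*(-3 + I))*(-18) = (((½)*(-⅙))*(-3 + I))*(-18) = -(-3 + I)/12*(-18) = (¼ - I/12)*(-18) = -9/2 + 3*I/2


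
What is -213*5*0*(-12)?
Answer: 0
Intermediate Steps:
-213*5*0*(-12) = -0*(-12) = -213*0 = 0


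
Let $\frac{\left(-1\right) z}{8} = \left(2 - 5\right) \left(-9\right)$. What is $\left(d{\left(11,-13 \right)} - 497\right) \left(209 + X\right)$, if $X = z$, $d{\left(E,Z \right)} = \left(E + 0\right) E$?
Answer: $2632$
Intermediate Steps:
$d{\left(E,Z \right)} = E^{2}$ ($d{\left(E,Z \right)} = E E = E^{2}$)
$z = -216$ ($z = - 8 \left(2 - 5\right) \left(-9\right) = - 8 \left(\left(-3\right) \left(-9\right)\right) = \left(-8\right) 27 = -216$)
$X = -216$
$\left(d{\left(11,-13 \right)} - 497\right) \left(209 + X\right) = \left(11^{2} - 497\right) \left(209 - 216\right) = \left(121 - 497\right) \left(-7\right) = \left(-376\right) \left(-7\right) = 2632$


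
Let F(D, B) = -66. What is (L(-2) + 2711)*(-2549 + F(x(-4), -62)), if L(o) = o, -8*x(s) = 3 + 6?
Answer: -7084035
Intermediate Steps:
x(s) = -9/8 (x(s) = -(3 + 6)/8 = -⅛*9 = -9/8)
(L(-2) + 2711)*(-2549 + F(x(-4), -62)) = (-2 + 2711)*(-2549 - 66) = 2709*(-2615) = -7084035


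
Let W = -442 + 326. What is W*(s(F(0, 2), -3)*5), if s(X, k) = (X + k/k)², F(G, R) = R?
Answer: -5220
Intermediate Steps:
s(X, k) = (1 + X)² (s(X, k) = (X + 1)² = (1 + X)²)
W = -116
W*(s(F(0, 2), -3)*5) = -116*(1 + 2)²*5 = -116*3²*5 = -1044*5 = -116*45 = -5220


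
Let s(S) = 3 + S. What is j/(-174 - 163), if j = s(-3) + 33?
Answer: -33/337 ≈ -0.097923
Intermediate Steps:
j = 33 (j = (3 - 3) + 33 = 0 + 33 = 33)
j/(-174 - 163) = 33/(-174 - 163) = 33/(-337) = 33*(-1/337) = -33/337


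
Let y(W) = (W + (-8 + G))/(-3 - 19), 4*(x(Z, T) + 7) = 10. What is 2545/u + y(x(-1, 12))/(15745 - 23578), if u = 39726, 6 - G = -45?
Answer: 1905191/29635596 ≈ 0.064287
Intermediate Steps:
G = 51 (G = 6 - 1*(-45) = 6 + 45 = 51)
x(Z, T) = -9/2 (x(Z, T) = -7 + (¼)*10 = -7 + 5/2 = -9/2)
y(W) = -43/22 - W/22 (y(W) = (W + (-8 + 51))/(-3 - 19) = (W + 43)/(-22) = (43 + W)*(-1/22) = -43/22 - W/22)
2545/u + y(x(-1, 12))/(15745 - 23578) = 2545/39726 + (-43/22 - 1/22*(-9/2))/(15745 - 23578) = 2545*(1/39726) + (-43/22 + 9/44)/(-7833) = 2545/39726 - 7/4*(-1/7833) = 2545/39726 + 1/4476 = 1905191/29635596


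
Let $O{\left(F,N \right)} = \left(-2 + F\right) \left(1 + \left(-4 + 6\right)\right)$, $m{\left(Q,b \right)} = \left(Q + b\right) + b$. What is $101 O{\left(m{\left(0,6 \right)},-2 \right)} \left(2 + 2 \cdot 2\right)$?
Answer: $18180$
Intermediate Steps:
$m{\left(Q,b \right)} = Q + 2 b$
$O{\left(F,N \right)} = -6 + 3 F$ ($O{\left(F,N \right)} = \left(-2 + F\right) \left(1 + 2\right) = \left(-2 + F\right) 3 = -6 + 3 F$)
$101 O{\left(m{\left(0,6 \right)},-2 \right)} \left(2 + 2 \cdot 2\right) = 101 \left(-6 + 3 \left(0 + 2 \cdot 6\right)\right) \left(2 + 2 \cdot 2\right) = 101 \left(-6 + 3 \left(0 + 12\right)\right) \left(2 + 4\right) = 101 \left(-6 + 3 \cdot 12\right) 6 = 101 \left(-6 + 36\right) 6 = 101 \cdot 30 \cdot 6 = 3030 \cdot 6 = 18180$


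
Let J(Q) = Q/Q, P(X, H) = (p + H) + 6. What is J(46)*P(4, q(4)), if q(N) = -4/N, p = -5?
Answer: 0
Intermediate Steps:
P(X, H) = 1 + H (P(X, H) = (-5 + H) + 6 = 1 + H)
J(Q) = 1
J(46)*P(4, q(4)) = 1*(1 - 4/4) = 1*(1 - 4*¼) = 1*(1 - 1) = 1*0 = 0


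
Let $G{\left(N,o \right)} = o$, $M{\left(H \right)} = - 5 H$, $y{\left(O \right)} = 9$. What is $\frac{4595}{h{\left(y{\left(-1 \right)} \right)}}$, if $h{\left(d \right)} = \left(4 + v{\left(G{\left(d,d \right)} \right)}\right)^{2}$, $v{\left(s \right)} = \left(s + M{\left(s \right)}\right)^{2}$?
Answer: $\frac{919}{338000} \approx 0.0027189$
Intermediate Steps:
$v{\left(s \right)} = 16 s^{2}$ ($v{\left(s \right)} = \left(s - 5 s\right)^{2} = \left(- 4 s\right)^{2} = 16 s^{2}$)
$h{\left(d \right)} = \left(4 + 16 d^{2}\right)^{2}$
$\frac{4595}{h{\left(y{\left(-1 \right)} \right)}} = \frac{4595}{16 \left(1 + 4 \cdot 9^{2}\right)^{2}} = \frac{4595}{16 \left(1 + 4 \cdot 81\right)^{2}} = \frac{4595}{16 \left(1 + 324\right)^{2}} = \frac{4595}{16 \cdot 325^{2}} = \frac{4595}{16 \cdot 105625} = \frac{4595}{1690000} = 4595 \cdot \frac{1}{1690000} = \frac{919}{338000}$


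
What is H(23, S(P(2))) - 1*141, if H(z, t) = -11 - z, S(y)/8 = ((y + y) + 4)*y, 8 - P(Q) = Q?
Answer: -175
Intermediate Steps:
P(Q) = 8 - Q
S(y) = 8*y*(4 + 2*y) (S(y) = 8*(((y + y) + 4)*y) = 8*((2*y + 4)*y) = 8*((4 + 2*y)*y) = 8*(y*(4 + 2*y)) = 8*y*(4 + 2*y))
H(23, S(P(2))) - 1*141 = (-11 - 1*23) - 1*141 = (-11 - 23) - 141 = -34 - 141 = -175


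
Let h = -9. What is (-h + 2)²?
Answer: 121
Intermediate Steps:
(-h + 2)² = (-(-9) + 2)² = (-1*(-9) + 2)² = (9 + 2)² = 11² = 121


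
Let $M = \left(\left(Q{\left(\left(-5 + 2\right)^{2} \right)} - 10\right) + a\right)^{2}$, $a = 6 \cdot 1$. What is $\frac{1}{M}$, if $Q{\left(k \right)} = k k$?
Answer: $\frac{1}{5929} \approx 0.00016866$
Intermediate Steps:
$Q{\left(k \right)} = k^{2}$
$a = 6$
$M = 5929$ ($M = \left(\left(\left(\left(-5 + 2\right)^{2}\right)^{2} - 10\right) + 6\right)^{2} = \left(\left(\left(\left(-3\right)^{2}\right)^{2} - 10\right) + 6\right)^{2} = \left(\left(9^{2} - 10\right) + 6\right)^{2} = \left(\left(81 - 10\right) + 6\right)^{2} = \left(71 + 6\right)^{2} = 77^{2} = 5929$)
$\frac{1}{M} = \frac{1}{5929}$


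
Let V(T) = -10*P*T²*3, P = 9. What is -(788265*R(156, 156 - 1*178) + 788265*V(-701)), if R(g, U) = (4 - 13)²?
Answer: 104585572652085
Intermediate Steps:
R(g, U) = 81 (R(g, U) = (-9)² = 81)
V(T) = -270*T² (V(T) = -90*T²*3 = -270*T²)
-(788265*R(156, 156 - 1*178) + 788265*V(-701)) = -788265/(1/(81 - 270*(-701)²)) = -788265/(1/(81 - 270*491401)) = -788265/(1/(81 - 132678270)) = -788265/(1/(-132678189)) = -788265/(-1/132678189) = -788265*(-132678189) = 104585572652085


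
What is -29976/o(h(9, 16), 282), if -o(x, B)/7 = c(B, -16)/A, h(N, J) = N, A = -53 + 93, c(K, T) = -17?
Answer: -1199040/119 ≈ -10076.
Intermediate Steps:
A = 40
o(x, B) = 119/40 (o(x, B) = -(-119)/40 = -7*(-17/40) = 119/40)
-29976/o(h(9, 16), 282) = -29976/119/40 = -29976*40/119 = -1199040/119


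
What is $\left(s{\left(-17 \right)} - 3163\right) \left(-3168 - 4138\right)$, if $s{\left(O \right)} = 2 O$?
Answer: $23357282$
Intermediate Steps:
$\left(s{\left(-17 \right)} - 3163\right) \left(-3168 - 4138\right) = \left(2 \left(-17\right) - 3163\right) \left(-3168 - 4138\right) = \left(-34 - 3163\right) \left(-7306\right) = \left(-3197\right) \left(-7306\right) = 23357282$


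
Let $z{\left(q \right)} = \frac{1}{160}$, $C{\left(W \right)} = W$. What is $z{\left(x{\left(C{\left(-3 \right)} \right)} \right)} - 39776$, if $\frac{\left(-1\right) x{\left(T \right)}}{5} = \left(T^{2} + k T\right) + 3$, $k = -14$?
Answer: $- \frac{6364159}{160} \approx -39776.0$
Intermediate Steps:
$x{\left(T \right)} = -15 - 5 T^{2} + 70 T$ ($x{\left(T \right)} = - 5 \left(\left(T^{2} - 14 T\right) + 3\right) = - 5 \left(3 + T^{2} - 14 T\right) = -15 - 5 T^{2} + 70 T$)
$z{\left(q \right)} = \frac{1}{160}$
$z{\left(x{\left(C{\left(-3 \right)} \right)} \right)} - 39776 = \frac{1}{160} - 39776 = - \frac{6364159}{160}$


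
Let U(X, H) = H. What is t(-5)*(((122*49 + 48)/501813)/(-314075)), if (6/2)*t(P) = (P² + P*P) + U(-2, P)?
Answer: -6026/10507127865 ≈ -5.7352e-7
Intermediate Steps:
t(P) = P/3 + 2*P²/3 (t(P) = ((P² + P*P) + P)/3 = ((P² + P²) + P)/3 = (2*P² + P)/3 = (P + 2*P²)/3 = P/3 + 2*P²/3)
t(-5)*(((122*49 + 48)/501813)/(-314075)) = ((⅓)*(-5)*(1 + 2*(-5)))*(((122*49 + 48)/501813)/(-314075)) = ((⅓)*(-5)*(1 - 10))*(((5978 + 48)*(1/501813))*(-1/314075)) = ((⅓)*(-5)*(-9))*((6026*(1/501813))*(-1/314075)) = 15*((6026/501813)*(-1/314075)) = 15*(-6026/157606917975) = -6026/10507127865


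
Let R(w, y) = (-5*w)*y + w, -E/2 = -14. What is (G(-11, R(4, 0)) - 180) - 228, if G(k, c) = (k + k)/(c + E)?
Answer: -6539/16 ≈ -408.69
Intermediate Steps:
E = 28 (E = -2*(-14) = 28)
R(w, y) = w - 5*w*y (R(w, y) = -5*w*y + w = w - 5*w*y)
G(k, c) = 2*k/(28 + c) (G(k, c) = (k + k)/(c + 28) = (2*k)/(28 + c) = 2*k/(28 + c))
(G(-11, R(4, 0)) - 180) - 228 = (2*(-11)/(28 + 4*(1 - 5*0)) - 180) - 228 = (2*(-11)/(28 + 4*(1 + 0)) - 180) - 228 = (2*(-11)/(28 + 4*1) - 180) - 228 = (2*(-11)/(28 + 4) - 180) - 228 = (2*(-11)/32 - 180) - 228 = (2*(-11)*(1/32) - 180) - 228 = (-11/16 - 180) - 228 = -2891/16 - 228 = -6539/16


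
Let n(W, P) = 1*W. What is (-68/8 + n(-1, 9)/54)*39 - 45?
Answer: -3395/9 ≈ -377.22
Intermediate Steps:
n(W, P) = W
(-68/8 + n(-1, 9)/54)*39 - 45 = (-68/8 - 1/54)*39 - 45 = (-68*⅛ - 1*1/54)*39 - 45 = (-17/2 - 1/54)*39 - 45 = -230/27*39 - 45 = -2990/9 - 45 = -3395/9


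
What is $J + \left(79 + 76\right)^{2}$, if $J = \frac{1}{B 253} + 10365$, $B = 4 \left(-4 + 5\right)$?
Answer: $\frac{34802681}{1012} \approx 34390.0$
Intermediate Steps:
$B = 4$ ($B = 4 \cdot 1 = 4$)
$J = \frac{10489381}{1012}$ ($J = \frac{1}{4 \cdot 253} + 10365 = \frac{1}{1012} + 10365 = \frac{10489381}{1012} \approx 10365.0$)
$J + \left(79 + 76\right)^{2} = \frac{10489381}{1012} + \left(79 + 76\right)^{2} = \frac{10489381}{1012} + 155^{2} = \frac{10489381}{1012} + 24025 = \frac{34802681}{1012}$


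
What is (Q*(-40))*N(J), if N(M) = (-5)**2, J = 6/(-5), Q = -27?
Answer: 27000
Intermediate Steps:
J = -6/5 (J = 6*(-1/5) = -6/5 ≈ -1.2000)
N(M) = 25
(Q*(-40))*N(J) = -27*(-40)*25 = 1080*25 = 27000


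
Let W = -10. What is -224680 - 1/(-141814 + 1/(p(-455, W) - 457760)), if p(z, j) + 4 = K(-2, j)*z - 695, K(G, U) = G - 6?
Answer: -14491792970086741/64499701667 ≈ -2.2468e+5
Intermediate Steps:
K(G, U) = -6 + G
p(z, j) = -699 - 8*z (p(z, j) = -4 + ((-6 - 2)*z - 695) = -4 + (-8*z - 695) = -4 + (-695 - 8*z) = -699 - 8*z)
-224680 - 1/(-141814 + 1/(p(-455, W) - 457760)) = -224680 - 1/(-141814 + 1/((-699 - 8*(-455)) - 457760)) = -224680 - 1/(-141814 + 1/((-699 + 3640) - 457760)) = -224680 - 1/(-141814 + 1/(2941 - 457760)) = -224680 - 1/(-141814 + 1/(-454819)) = -224680 - 1/(-141814 - 1/454819) = -224680 - 1/(-64499701667/454819) = -224680 - 1*(-454819/64499701667) = -224680 + 454819/64499701667 = -14491792970086741/64499701667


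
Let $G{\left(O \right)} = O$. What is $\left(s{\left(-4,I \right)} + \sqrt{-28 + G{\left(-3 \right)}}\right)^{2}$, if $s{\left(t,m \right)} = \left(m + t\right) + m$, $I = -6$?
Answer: $\left(16 - i \sqrt{31}\right)^{2} \approx 225.0 - 178.17 i$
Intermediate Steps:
$s{\left(t,m \right)} = t + 2 m$
$\left(s{\left(-4,I \right)} + \sqrt{-28 + G{\left(-3 \right)}}\right)^{2} = \left(\left(-4 + 2 \left(-6\right)\right) + \sqrt{-28 - 3}\right)^{2} = \left(\left(-4 - 12\right) + \sqrt{-31}\right)^{2} = \left(-16 + i \sqrt{31}\right)^{2}$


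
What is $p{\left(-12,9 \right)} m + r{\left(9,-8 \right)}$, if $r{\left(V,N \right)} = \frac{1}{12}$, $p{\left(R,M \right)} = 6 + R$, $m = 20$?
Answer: $- \frac{1439}{12} \approx -119.92$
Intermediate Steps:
$r{\left(V,N \right)} = \frac{1}{12}$
$p{\left(-12,9 \right)} m + r{\left(9,-8 \right)} = \left(6 - 12\right) 20 + \frac{1}{12} = \left(-6\right) 20 + \frac{1}{12} = -120 + \frac{1}{12} = - \frac{1439}{12}$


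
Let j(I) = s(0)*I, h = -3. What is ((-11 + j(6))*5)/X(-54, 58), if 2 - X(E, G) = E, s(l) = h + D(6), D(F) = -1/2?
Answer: -20/7 ≈ -2.8571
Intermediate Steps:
D(F) = -1/2 (D(F) = -1*1/2 = -1/2)
s(l) = -7/2 (s(l) = -3 - 1/2 = -7/2)
X(E, G) = 2 - E
j(I) = -7*I/2
((-11 + j(6))*5)/X(-54, 58) = ((-11 - 7/2*6)*5)/(2 - 1*(-54)) = ((-11 - 21)*5)/(2 + 54) = (-32*5)/56 = (1/56)*(-160) = -20/7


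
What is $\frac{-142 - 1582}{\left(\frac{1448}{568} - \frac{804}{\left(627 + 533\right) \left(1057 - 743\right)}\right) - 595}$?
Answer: $\frac{11146108240}{3830362111} \approx 2.9099$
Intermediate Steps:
$\frac{-142 - 1582}{\left(\frac{1448}{568} - \frac{804}{\left(627 + 533\right) \left(1057 - 743\right)}\right) - 595} = - \frac{1724}{\left(1448 \cdot \frac{1}{568} - \frac{804}{1160 \cdot 314}\right) - 595} = - \frac{1724}{\left(\frac{181}{71} - \frac{804}{364240}\right) - 595} = - \frac{1724}{\left(\frac{181}{71} - \frac{201}{91060}\right) - 595} = - \frac{1724}{\frac{16467589}{6465260} - 595} = - \frac{1724}{- \frac{3830362111}{6465260}} = \left(-1724\right) \left(- \frac{6465260}{3830362111}\right) = \frac{11146108240}{3830362111}$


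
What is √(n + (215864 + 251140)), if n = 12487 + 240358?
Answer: √719849 ≈ 848.44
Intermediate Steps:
n = 252845
√(n + (215864 + 251140)) = √(252845 + (215864 + 251140)) = √(252845 + 467004) = √719849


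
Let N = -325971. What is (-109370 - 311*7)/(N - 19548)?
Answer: 111547/345519 ≈ 0.32284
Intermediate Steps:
(-109370 - 311*7)/(N - 19548) = (-109370 - 311*7)/(-325971 - 19548) = (-109370 - 2177)/(-345519) = -111547*(-1/345519) = 111547/345519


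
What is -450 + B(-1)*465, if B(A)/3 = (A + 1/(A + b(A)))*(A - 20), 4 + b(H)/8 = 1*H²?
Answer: 150084/5 ≈ 30017.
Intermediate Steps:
b(H) = -32 + 8*H² (b(H) = -32 + 8*(1*H²) = -32 + 8*H²)
B(A) = 3*(-20 + A)*(A + 1/(-32 + A + 8*A²)) (B(A) = 3*((A + 1/(A + (-32 + 8*A²)))*(A - 20)) = 3*((A + 1/(-32 + A + 8*A²))*(-20 + A)) = 3*((-20 + A)*(A + 1/(-32 + A + 8*A²))) = 3*(-20 + A)*(A + 1/(-32 + A + 8*A²)))
-450 + B(-1)*465 = -450 + (3*(-20 - 159*(-1)³ - 52*(-1)² + 8*(-1)⁴ + 641*(-1))/(-32 - 1 + 8*(-1)²))*465 = -450 + (3*(-20 - 159*(-1) - 52*1 + 8*1 - 641)/(-32 - 1 + 8*1))*465 = -450 + (3*(-20 + 159 - 52 + 8 - 641)/(-32 - 1 + 8))*465 = -450 + (3*(-546)/(-25))*465 = -450 + (3*(-1/25)*(-546))*465 = -450 + (1638/25)*465 = -450 + 152334/5 = 150084/5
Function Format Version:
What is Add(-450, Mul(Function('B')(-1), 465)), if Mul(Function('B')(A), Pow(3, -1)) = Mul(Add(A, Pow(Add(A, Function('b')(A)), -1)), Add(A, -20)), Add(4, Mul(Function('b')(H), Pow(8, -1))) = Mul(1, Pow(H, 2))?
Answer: Rational(150084, 5) ≈ 30017.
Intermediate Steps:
Function('b')(H) = Add(-32, Mul(8, Pow(H, 2))) (Function('b')(H) = Add(-32, Mul(8, Mul(1, Pow(H, 2)))) = Add(-32, Mul(8, Pow(H, 2))))
Function('B')(A) = Mul(3, Add(-20, A), Add(A, Pow(Add(-32, A, Mul(8, Pow(A, 2))), -1))) (Function('B')(A) = Mul(3, Mul(Add(A, Pow(Add(A, Add(-32, Mul(8, Pow(A, 2)))), -1)), Add(A, -20))) = Mul(3, Mul(Add(A, Pow(Add(-32, A, Mul(8, Pow(A, 2))), -1)), Add(-20, A))) = Mul(3, Mul(Add(-20, A), Add(A, Pow(Add(-32, A, Mul(8, Pow(A, 2))), -1)))) = Mul(3, Add(-20, A), Add(A, Pow(Add(-32, A, Mul(8, Pow(A, 2))), -1))))
Add(-450, Mul(Function('B')(-1), 465)) = Add(-450, Mul(Mul(3, Pow(Add(-32, -1, Mul(8, Pow(-1, 2))), -1), Add(-20, Mul(-159, Pow(-1, 3)), Mul(-52, Pow(-1, 2)), Mul(8, Pow(-1, 4)), Mul(641, -1))), 465)) = Add(-450, Mul(Mul(3, Pow(Add(-32, -1, Mul(8, 1)), -1), Add(-20, Mul(-159, -1), Mul(-52, 1), Mul(8, 1), -641)), 465)) = Add(-450, Mul(Mul(3, Pow(Add(-32, -1, 8), -1), Add(-20, 159, -52, 8, -641)), 465)) = Add(-450, Mul(Mul(3, Pow(-25, -1), -546), 465)) = Add(-450, Mul(Mul(3, Rational(-1, 25), -546), 465)) = Add(-450, Mul(Rational(1638, 25), 465)) = Add(-450, Rational(152334, 5)) = Rational(150084, 5)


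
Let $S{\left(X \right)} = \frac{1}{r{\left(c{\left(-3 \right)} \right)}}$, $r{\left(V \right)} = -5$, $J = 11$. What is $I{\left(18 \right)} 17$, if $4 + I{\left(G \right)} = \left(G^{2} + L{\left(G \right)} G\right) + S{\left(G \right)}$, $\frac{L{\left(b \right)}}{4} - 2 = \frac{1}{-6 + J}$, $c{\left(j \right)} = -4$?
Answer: $\frac{40647}{5} \approx 8129.4$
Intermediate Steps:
$L{\left(b \right)} = \frac{44}{5}$ ($L{\left(b \right)} = 8 + \frac{4}{-6 + 11} = 8 + \frac{4}{5} = \frac{44}{5}$)
$S{\left(X \right)} = - \frac{1}{5}$ ($S{\left(X \right)} = \frac{1}{-5} = - \frac{1}{5}$)
$I{\left(G \right)} = - \frac{21}{5} + G^{2} + \frac{44 G}{5}$ ($I{\left(G \right)} = -4 - \left(\frac{1}{5} - G^{2} - \frac{44 G}{5}\right) = -4 + \left(- \frac{1}{5} + G^{2} + \frac{44 G}{5}\right) = - \frac{21}{5} + G^{2} + \frac{44 G}{5}$)
$I{\left(18 \right)} 17 = \left(- \frac{21}{5} + 18^{2} + \frac{44}{5} \cdot 18\right) 17 = \left(- \frac{21}{5} + 324 + \frac{792}{5}\right) 17 = \frac{2391}{5} \cdot 17 = \frac{40647}{5}$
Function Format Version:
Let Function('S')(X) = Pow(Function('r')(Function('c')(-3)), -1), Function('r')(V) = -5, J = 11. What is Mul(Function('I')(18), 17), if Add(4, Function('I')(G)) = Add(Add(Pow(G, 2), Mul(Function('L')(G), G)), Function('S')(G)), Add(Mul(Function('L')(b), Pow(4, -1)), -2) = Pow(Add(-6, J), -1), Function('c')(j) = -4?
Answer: Rational(40647, 5) ≈ 8129.4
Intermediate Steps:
Function('L')(b) = Rational(44, 5) (Function('L')(b) = Add(8, Mul(4, Pow(Add(-6, 11), -1))) = Add(8, Mul(4, Pow(5, -1))) = Add(8, Mul(4, Rational(1, 5))) = Add(8, Rational(4, 5)) = Rational(44, 5))
Function('S')(X) = Rational(-1, 5) (Function('S')(X) = Pow(-5, -1) = Rational(-1, 5))
Function('I')(G) = Add(Rational(-21, 5), Pow(G, 2), Mul(Rational(44, 5), G)) (Function('I')(G) = Add(-4, Add(Add(Pow(G, 2), Mul(Rational(44, 5), G)), Rational(-1, 5))) = Add(-4, Add(Rational(-1, 5), Pow(G, 2), Mul(Rational(44, 5), G))) = Add(Rational(-21, 5), Pow(G, 2), Mul(Rational(44, 5), G)))
Mul(Function('I')(18), 17) = Mul(Add(Rational(-21, 5), Pow(18, 2), Mul(Rational(44, 5), 18)), 17) = Mul(Add(Rational(-21, 5), 324, Rational(792, 5)), 17) = Mul(Rational(2391, 5), 17) = Rational(40647, 5)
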